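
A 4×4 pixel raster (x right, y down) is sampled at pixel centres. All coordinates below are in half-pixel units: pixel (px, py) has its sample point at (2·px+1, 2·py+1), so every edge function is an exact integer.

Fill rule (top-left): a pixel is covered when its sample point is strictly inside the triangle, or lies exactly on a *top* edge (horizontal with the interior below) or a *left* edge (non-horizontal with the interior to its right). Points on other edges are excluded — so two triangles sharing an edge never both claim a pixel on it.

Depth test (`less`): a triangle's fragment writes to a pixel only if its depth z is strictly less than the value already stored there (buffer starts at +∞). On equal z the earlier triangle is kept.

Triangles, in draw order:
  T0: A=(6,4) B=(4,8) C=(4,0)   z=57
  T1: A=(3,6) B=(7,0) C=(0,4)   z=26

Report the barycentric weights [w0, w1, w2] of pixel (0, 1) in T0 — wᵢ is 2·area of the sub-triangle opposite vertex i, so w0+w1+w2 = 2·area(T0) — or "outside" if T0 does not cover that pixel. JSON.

T0:
  2·area = 16
  edge (6, 4)→(4, 8): d=(-2,4) right/bottom  bias=-1
  edge (4, 8)→(4, 0): d=(0,-8) top-left  bias=+0
  edge (4, 0)→(6, 4): d=(2,4) right/bottom  bias=-1
    (2,1)@(5, 3): e=[6,8,2] → #
    (3,1)@(7, 3): e=[-2,24,-6] → ·
    (2,2)@(5, 5): e=[2,8,6] → #
    (3,2)@(7, 5): e=[-6,24,-2] → ·
    (2,3)@(5, 7): e=[-2,8,10] → ·
  covered (2 px):
    · · · ·
    · · # ·
    · · # ·
    · · · ·
T1:
  2·area = 26  (B↔C swapped to make it positive)
  edge (3, 6)→(0, 4): d=(-3,-2) top-left  bias=+0
  edge (0, 4)→(7, 0): d=(7,-4) top-left  bias=+0
  edge (7, 0)→(3, 6): d=(-4,6) right/bottom  bias=-1
    (1,1)@(3, 3): e=[9,5,12] → #
    (2,1)@(5, 3): e=[13,13,0] → ·  [on edge]
    (1,2)@(3, 5): e=[3,19,4] → #
    (2,2)@(5, 5): e=[7,27,-8] → ·
    (1,3)@(3, 7): e=[-3,33,-4] → ·
  covered (2 px):
    · · · ·
    · # · ·
    · # · ·
    · · · ·

Answer: "outside"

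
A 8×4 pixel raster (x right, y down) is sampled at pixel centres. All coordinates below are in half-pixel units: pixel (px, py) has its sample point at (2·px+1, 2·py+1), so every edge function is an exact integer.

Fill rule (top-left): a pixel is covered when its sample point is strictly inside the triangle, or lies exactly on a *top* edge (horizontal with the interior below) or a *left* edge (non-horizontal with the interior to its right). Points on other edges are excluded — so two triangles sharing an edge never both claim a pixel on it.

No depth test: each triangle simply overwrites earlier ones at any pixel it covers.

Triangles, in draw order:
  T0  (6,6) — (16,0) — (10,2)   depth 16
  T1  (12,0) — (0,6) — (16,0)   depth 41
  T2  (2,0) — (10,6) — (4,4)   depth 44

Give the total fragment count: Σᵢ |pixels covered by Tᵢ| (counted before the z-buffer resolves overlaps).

T0:
  2·area = 16  (B↔C swapped to make it positive)
  edge (6, 6)→(10, 2): d=(4,-4) top-left  bias=+0
  edge (10, 2)→(16, 0): d=(6,-2) top-left  bias=+0
  edge (16, 0)→(6, 6): d=(-10,6) right/bottom  bias=-1
    (5,0)@(11, 1): e=[0,-4,20] → ·  [on edge]
    (6,0)@(13, 1): e=[8,0,8] → #  [on edge]
    (7,0)@(15, 1): e=[16,4,-4] → ·
    (3,1)@(7, 3): e=[-8,0,24] → ·  [on edge]
    (4,1)@(9, 3): e=[0,4,12] → #  [on edge]
    (5,1)@(11, 3): e=[8,8,0] → ·  [on edge]
    (6,1)@(13, 3): e=[16,12,-12] → ·
    (0,2)@(1, 5): e=[-24,0,40] → ·  [on edge]
    (3,2)@(7, 5): e=[0,12,4] → #  [on edge]
    (4,2)@(9, 5): e=[8,16,-8] → ·
    (2,3)@(5, 7): e=[0,20,-4] → ·  [on edge]
    (3,3)@(7, 7): e=[8,24,-16] → ·
  covered (3 px):
    · · · · · · # ·
    · · · · # · · ·
    · · · # · · · ·
    · · · · · · · ·
T1:
  2·area = 24  (B↔C swapped to make it positive)
  edge (12, 0)→(16, 0): d=(4,0) top-left  bias=+0
  edge (16, 0)→(0, 6): d=(-16,6) right/bottom  bias=-1
  edge (0, 6)→(12, 0): d=(12,-6) top-left  bias=+0
    (5,0)@(11, 1): e=[4,14,6] → #
    (6,0)@(13, 1): e=[4,2,18] → #
    (7,0)@(15, 1): e=[4,-10,30] → ·
    (3,1)@(7, 3): e=[12,6,6] → #
    (4,1)@(9, 3): e=[12,-6,18] → ·
    (5,1)@(11, 3): e=[12,-18,30] → ·
    (6,1)@(13, 3): e=[12,-30,42] → ·
    (3,2)@(7, 5): e=[20,-26,30] → ·
  covered (3 px):
    · · · · · # # ·
    · · · # · · · ·
    · · · · · · · ·
    · · · · · · · ·
T2:
  2·area = 20
  edge (2, 0)→(10, 6): d=(8,6) right/bottom  bias=-1
  edge (10, 6)→(4, 4): d=(-6,-2) top-left  bias=+0
  edge (4, 4)→(2, 0): d=(-2,-4) top-left  bias=+0
    (1,0)@(3, 1): e=[2,16,2] → #
    (2,0)@(5, 1): e=[-10,20,10] → ·
    (0,1)@(1, 3): e=[30,0,-10] → ·  [on edge]
    (1,1)@(3, 3): e=[18,4,-2] → ·
    (2,1)@(5, 3): e=[6,8,6] → #
    (3,1)@(7, 3): e=[-6,12,14] → ·
    (2,2)@(5, 5): e=[22,-4,2] → ·
    (3,2)@(7, 5): e=[10,0,10] → #  [on edge]
    (4,2)@(9, 5): e=[-2,4,18] → ·
    (3,3)@(7, 7): e=[26,-12,6] → ·
    (6,3)@(13, 7): e=[-10,0,30] → ·  [on edge]
  covered (3 px):
    · # · · · · · ·
    · · # · · · · ·
    · · · # · · · ·
    · · · · · · · ·

Answer: 9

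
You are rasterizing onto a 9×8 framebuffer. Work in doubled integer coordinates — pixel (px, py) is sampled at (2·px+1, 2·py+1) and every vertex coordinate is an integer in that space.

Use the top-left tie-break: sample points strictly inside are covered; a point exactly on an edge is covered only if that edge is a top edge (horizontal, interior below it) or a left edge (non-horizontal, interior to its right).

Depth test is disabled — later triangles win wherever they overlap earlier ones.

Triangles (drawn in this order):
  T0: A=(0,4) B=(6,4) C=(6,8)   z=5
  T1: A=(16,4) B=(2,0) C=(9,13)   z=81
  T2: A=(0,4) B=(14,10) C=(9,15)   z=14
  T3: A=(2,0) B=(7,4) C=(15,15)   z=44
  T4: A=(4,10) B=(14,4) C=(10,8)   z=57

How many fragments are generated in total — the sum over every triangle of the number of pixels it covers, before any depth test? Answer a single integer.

T0:
  2·area = 24
  edge (0, 4)→(6, 4): d=(6,0) top-left  bias=+0
  edge (6, 4)→(6, 8): d=(0,4) right/bottom  bias=-1
  edge (6, 8)→(0, 4): d=(-6,-4) top-left  bias=+0
    (1,2)@(3, 5): e=[6,12,6] → █
    (2,2)@(5, 5): e=[6,4,14] → █
    (3,2)@(7, 5): e=[6,-4,22] → ·
    (1,3)@(3, 7): e=[18,12,-6] → ·
    (2,3)@(5, 7): e=[18,4,2] → █
    (3,3)@(7, 7): e=[18,-4,10] → ·
    (2,4)@(5, 9): e=[30,4,-10] → ·
  covered (3 px):
    · · · · · · · · ·
    · · · · · · · · ·
    · █ █ · · · · · ·
    · · █ · · · · · ·
    · · · · · · · · ·
    · · · · · · · · ·
    · · · · · · · · ·
    · · · · · · · · ·
T1:
  2·area = 154  (B↔C swapped to make it positive)
  edge (16, 4)→(9, 13): d=(-7,9) right/bottom  bias=-1
  edge (9, 13)→(2, 0): d=(-7,-13) top-left  bias=+0
  edge (2, 0)→(16, 4): d=(14,4) right/bottom  bias=-1
    (1,0)@(3, 1): e=[138,6,10] → █
    (2,0)@(5, 1): e=[120,32,2] → █
    (3,0)@(7, 1): e=[102,58,-6] → ·
    (1,1)@(3, 3): e=[124,-8,38] → ·
    (2,1)@(5, 3): e=[106,18,30] → █
    (3,1)@(7, 3): e=[88,44,22] → █
    (4,1)@(9, 3): e=[70,70,14] → █
    (5,1)@(11, 3): e=[52,96,6] → █
    (6,1)@(13, 3): e=[34,122,-2] → ·
    (2,2)@(5, 5): e=[92,4,58] → █
    (6,2)@(13, 5): e=[20,108,26] → █
    (7,2)@(15, 5): e=[2,134,18] → █
    (4,6)@(9, 13): e=[0,0,154] → ·  [on edge]
  covered (20 px):
    · █ █ · · · · · ·
    · · █ █ █ █ · · ·
    · · █ █ █ █ █ █ ·
    · · · █ █ █ █ · ·
    · · · █ █ █ · · ·
    · · · · █ · · · ·
    · · · · · · · · ·
    · · · · · · · · ·
T2:
  2·area = 100
  edge (0, 4)→(14, 10): d=(14,6) right/bottom  bias=-1
  edge (14, 10)→(9, 15): d=(-5,5) right/bottom  bias=-1
  edge (9, 15)→(0, 4): d=(-9,-11) top-left  bias=+0
    (0,2)@(1, 5): e=[8,90,2] → █
    (1,2)@(3, 5): e=[-4,80,24] → ·
    (0,3)@(1, 7): e=[36,80,-16] → ·
    (1,3)@(3, 7): e=[24,70,6] → █
    (2,3)@(5, 7): e=[12,60,28] → █
    (3,3)@(7, 7): e=[0,50,50] → ·  [on edge]
    (8,3)@(17, 7): e=[-60,0,160] → ·  [on edge]
    (1,4)@(3, 9): e=[52,60,-12] → ·
    (2,4)@(5, 9): e=[40,50,10] → █
    (3,4)@(7, 9): e=[28,40,32] → █
    (4,4)@(9, 9): e=[16,30,54] → █
    (5,4)@(11, 9): e=[4,20,76] → █
    (7,4)@(15, 9): e=[-20,0,120] → ·  [on edge]
    (6,5)@(13, 11): e=[20,0,80] → ·  [on edge]
    (5,6)@(11, 13): e=[60,0,40] → ·  [on edge]
    (4,7)@(9, 15): e=[100,0,0] → ·  [on edge]
  covered (11 px):
    · · · · · · · · ·
    · · · · · · · · ·
    █ · · · · · · · ·
    · █ █ · · · · · ·
    · · █ █ █ █ · · ·
    · · · █ █ █ · · ·
    · · · · █ · · · ·
    · · · · · · · · ·
T3:
  2·area = 23
  edge (2, 0)→(7, 4): d=(5,4) right/bottom  bias=-1
  edge (7, 4)→(15, 15): d=(8,11) right/bottom  bias=-1
  edge (15, 15)→(2, 0): d=(-13,-15) top-left  bias=+0
    (1,0)@(3, 1): e=[1,20,2] → █
    (2,0)@(5, 1): e=[-7,-2,32] → ·
    (1,1)@(3, 3): e=[11,36,-24] → ·
    (2,1)@(5, 3): e=[3,14,6] → █
    (3,1)@(7, 3): e=[-5,-8,36] → ·
    (2,2)@(5, 5): e=[13,30,-20] → ·
    (3,2)@(7, 5): e=[5,8,10] → █
    (4,2)@(9, 5): e=[-3,-14,40] → ·
    (3,3)@(7, 7): e=[15,24,-16] → ·
    (4,3)@(9, 7): e=[7,2,14] → █
    (5,3)@(11, 7): e=[-1,-20,44] → ·
    (4,4)@(9, 9): e=[17,18,-12] → ·
    (7,7)@(15, 15): e=[23,0,0] → ·  [on edge]
  covered (4 px):
    · █ · · · · · · ·
    · · █ · · · · · ·
    · · · █ · · · · ·
    · · · · █ · · · ·
    · · · · · · · · ·
    · · · · · · · · ·
    · · · · · · · · ·
    · · · · · · · · ·
T4:
  2·area = 16
  edge (4, 10)→(14, 4): d=(10,-6) top-left  bias=+0
  edge (14, 4)→(10, 8): d=(-4,4) right/bottom  bias=-1
  edge (10, 8)→(4, 10): d=(-6,2) right/bottom  bias=-1
    (8,0)@(17, 1): e=[-12,0,28] → ·  [on edge]
    (7,1)@(15, 3): e=[-4,0,20] → ·  [on edge]
    (6,2)@(13, 5): e=[4,0,12] → ·  [on edge]
    (4,3)@(9, 7): e=[0,8,8] → █  [on edge]
    (5,3)@(11, 7): e=[12,0,4] → ·  [on edge]
    (6,3)@(13, 7): e=[24,-8,0] → ·  [on edge]
    (3,4)@(7, 9): e=[8,8,0] → ·  [on edge]
    (4,4)@(9, 9): e=[20,0,-4] → ·  [on edge]
    (0,5)@(1, 11): e=[-8,24,0] → ·  [on edge]
    (3,5)@(7, 11): e=[28,0,-12] → ·  [on edge]
    (2,6)@(5, 13): e=[36,0,-20] → ·  [on edge]
    (1,7)@(3, 15): e=[44,0,-28] → ·  [on edge]
  covered (1 px):
    · · · · · · · · ·
    · · · · · · · · ·
    · · · · · · · · ·
    · · · · █ · · · ·
    · · · · · · · · ·
    · · · · · · · · ·
    · · · · · · · · ·
    · · · · · · · · ·

Result: 39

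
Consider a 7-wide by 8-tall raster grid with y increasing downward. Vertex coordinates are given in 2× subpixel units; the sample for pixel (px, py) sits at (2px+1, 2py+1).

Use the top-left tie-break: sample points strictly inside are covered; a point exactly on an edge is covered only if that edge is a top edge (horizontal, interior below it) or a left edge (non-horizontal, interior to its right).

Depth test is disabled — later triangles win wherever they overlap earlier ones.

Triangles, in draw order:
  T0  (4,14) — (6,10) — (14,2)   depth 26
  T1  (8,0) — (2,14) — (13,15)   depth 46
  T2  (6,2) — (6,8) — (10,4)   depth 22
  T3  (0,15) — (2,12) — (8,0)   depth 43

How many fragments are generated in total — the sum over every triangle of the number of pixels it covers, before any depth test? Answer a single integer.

T0:
  2·area = 16
  edge (4, 14)→(6, 10): d=(2,-4) top-left  bias=+0
  edge (6, 10)→(14, 2): d=(8,-8) top-left  bias=+0
  edge (14, 2)→(4, 14): d=(-10,12) right/bottom  bias=-1
    (6,1)@(13, 3): e=[14,0,2] → X  [on edge]
    (5,2)@(11, 5): e=[10,0,6] → X  [on edge]
    (6,2)@(13, 5): e=[18,16,-18] → .
    (4,3)@(9, 7): e=[6,0,10] → X  [on edge]
    (5,3)@(11, 7): e=[14,16,-14] → .
    (3,4)@(7, 9): e=[2,0,14] → X  [on edge]
    (4,4)@(9, 9): e=[10,16,-10] → .
    (2,5)@(5, 11): e=[-2,0,18] → .  [on edge]
    (3,5)@(7, 11): e=[6,16,-6] → .
    (1,6)@(3, 13): e=[-6,0,22] → .  [on edge]
    (0,7)@(1, 15): e=[-10,0,26] → .  [on edge]
  covered (4 px):
    . . . . . . .
    . . . . . . X
    . . . . . X .
    . . . . X . .
    . . . X . . .
    . . . . . . .
    . . . . . . .
    . . . . . . .
T1:
  2·area = 160  (B↔C swapped to make it positive)
  edge (8, 0)→(13, 15): d=(5,15) right/bottom  bias=-1
  edge (13, 15)→(2, 14): d=(-11,-1) top-left  bias=+0
  edge (2, 14)→(8, 0): d=(6,-14) top-left  bias=+0
    (3,1)@(7, 3): e=[30,126,4] → X
    (4,1)@(9, 3): e=[0,128,32] → .  [on edge]
    (3,2)@(7, 5): e=[40,104,16] → X
    (4,2)@(9, 5): e=[10,106,44] → X
    (5,2)@(11, 5): e=[-20,108,72] → .
    (2,3)@(5, 7): e=[80,80,0] → X  [on edge]
    (5,3)@(11, 7): e=[-10,86,84] → .
    (2,4)@(5, 9): e=[90,58,12] → X
    (5,4)@(11, 9): e=[0,64,96] → .  [on edge]
    (2,5)@(5, 11): e=[100,36,24] → X
    (5,5)@(11, 11): e=[10,42,108] → X
    (6,5)@(13, 11): e=[-20,44,136] → .
    (6,7)@(13, 15): e=[0,0,160] → .  [on edge]
  covered (18 px):
    . . . . . . .
    . . . X . . .
    . . . X X . .
    . . X X X . .
    . . X X X . .
    . . X X X X .
    . X X X X X .
    . . . . . . .
T2:
  2·area = 24  (B↔C swapped to make it positive)
  edge (6, 2)→(10, 4): d=(4,2) right/bottom  bias=-1
  edge (10, 4)→(6, 8): d=(-4,4) right/bottom  bias=-1
  edge (6, 8)→(6, 2): d=(0,-6) top-left  bias=+0
    (6,0)@(13, 1): e=[-18,0,42] → .  [on edge]
    (3,1)@(7, 3): e=[2,16,6] → X
    (4,1)@(9, 3): e=[-2,8,18] → .
    (5,1)@(11, 3): e=[-6,0,30] → .  [on edge]
    (3,2)@(7, 5): e=[10,8,6] → X
    (4,2)@(9, 5): e=[6,0,18] → .  [on edge]
    (3,3)@(7, 7): e=[18,0,6] → .  [on edge]
    (2,4)@(5, 9): e=[30,0,-6] → .  [on edge]
    (1,5)@(3, 11): e=[42,0,-18] → .  [on edge]
    (0,6)@(1, 13): e=[54,0,-30] → .  [on edge]
  covered (2 px):
    . . . . . . .
    . . . X . . .
    . . . X . . .
    . . . . . . .
    . . . . . . .
    . . . . . . .
    . . . . . . .
    . . . . . . .
T3:
  2·area = 6  (B↔C swapped to make it positive)
  edge (0, 15)→(8, 0): d=(8,-15) top-left  bias=+0
  edge (8, 0)→(2, 12): d=(-6,12) right/bottom  bias=-1
  edge (2, 12)→(0, 15): d=(-2,3) right/bottom  bias=-1
  covered (0 px):
    . . . . . . .
    . . . . . . .
    . . . . . . .
    . . . . . . .
    . . . . . . .
    . . . . . . .
    . . . . . . .
    . . . . . . .

Final: 24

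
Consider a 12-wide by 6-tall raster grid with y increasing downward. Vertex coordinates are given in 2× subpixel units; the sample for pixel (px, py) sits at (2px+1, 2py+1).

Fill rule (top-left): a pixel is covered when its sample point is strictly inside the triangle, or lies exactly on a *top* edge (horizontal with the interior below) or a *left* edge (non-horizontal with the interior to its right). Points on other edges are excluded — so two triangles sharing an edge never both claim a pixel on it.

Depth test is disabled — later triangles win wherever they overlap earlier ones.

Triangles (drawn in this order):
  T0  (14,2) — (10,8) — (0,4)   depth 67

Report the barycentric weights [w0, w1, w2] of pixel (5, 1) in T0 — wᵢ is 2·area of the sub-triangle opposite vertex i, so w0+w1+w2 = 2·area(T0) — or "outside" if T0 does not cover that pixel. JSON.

T0:
  2·area = 76
  edge (14, 2)→(10, 8): d=(-4,6) right/bottom  bias=-1
  edge (10, 8)→(0, 4): d=(-10,-4) top-left  bias=+0
  edge (0, 4)→(14, 2): d=(14,-2) top-left  bias=+0
    (10,0)@(21, 1): e=[-38,114,0] → ·  [on edge]
    (3,1)@(7, 3): e=[38,38,0] → █  [on edge]
    (4,1)@(9, 3): e=[26,46,4] → █
    (5,1)@(11, 3): e=[14,54,8] → █
    (6,1)@(13, 3): e=[2,62,12] → █
    (7,1)@(15, 3): e=[-10,70,16] → ·
    (1,2)@(3, 5): e=[54,2,20] → █
    (2,2)@(5, 5): e=[42,10,24] → █
    (6,2)@(13, 5): e=[-6,42,40] → ·
    (1,3)@(3, 7): e=[46,-18,48] → ·
    (2,3)@(5, 7): e=[34,-10,52] → ·
    (3,3)@(7, 7): e=[22,-2,56] → ·
  covered (10 px):
    · · · · · · · · · · · ·
    · · · █ █ █ █ · · · · ·
    · █ █ █ █ █ · · · · · ·
    · · · · █ · · · · · · ·
    · · · · · · · · · · · ·
    · · · · · · · · · · · ·

Final: [54,8,14]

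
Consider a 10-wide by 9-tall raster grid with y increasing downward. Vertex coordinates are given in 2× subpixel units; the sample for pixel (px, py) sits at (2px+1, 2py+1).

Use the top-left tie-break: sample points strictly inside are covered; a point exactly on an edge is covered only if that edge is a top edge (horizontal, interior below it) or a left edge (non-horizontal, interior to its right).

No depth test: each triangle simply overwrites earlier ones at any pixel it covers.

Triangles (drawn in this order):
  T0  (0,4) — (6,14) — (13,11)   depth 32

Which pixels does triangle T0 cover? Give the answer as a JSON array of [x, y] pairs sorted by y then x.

T0:
  2·area = 88  (B↔C swapped to make it positive)
  edge (0, 4)→(13, 11): d=(13,7) right/bottom  bias=-1
  edge (13, 11)→(6, 14): d=(-7,3) right/bottom  bias=-1
  edge (6, 14)→(0, 4): d=(-6,-10) top-left  bias=+0
    (0,2)@(1, 5): e=[6,78,4] → X
    (1,2)@(3, 5): e=[-8,72,24] → .
    (0,3)@(1, 7): e=[32,64,-8] → .
    (1,3)@(3, 7): e=[18,58,12] → X
    (2,3)@(5, 7): e=[4,52,32] → X
    (3,3)@(7, 7): e=[-10,46,52] → .
    (1,4)@(3, 9): e=[44,44,0] → X  [on edge]
    (3,4)@(7, 9): e=[16,32,40] → X
    (4,4)@(9, 9): e=[2,26,60] → X
    (5,4)@(11, 9): e=[-12,20,80] → .
    (1,5)@(3, 11): e=[70,30,-12] → .
    (2,5)@(5, 11): e=[56,24,8] → X
    (6,5)@(13, 11): e=[0,0,88] → .  [on edge]
  covered (12 px):
    . . . . . . . . . .
    . . . . . . . . . .
    X . . . . . . . . .
    . X X . . . . . . .
    . X X X X . . . . .
    . . X X X X . . . .
    . . . X . . . . . .
    . . . . . . . . . .
    . . . . . . . . . .

Final: [[0,2],[1,3],[2,3],[1,4],[2,4],[3,4],[4,4],[2,5],[3,5],[4,5],[5,5],[3,6]]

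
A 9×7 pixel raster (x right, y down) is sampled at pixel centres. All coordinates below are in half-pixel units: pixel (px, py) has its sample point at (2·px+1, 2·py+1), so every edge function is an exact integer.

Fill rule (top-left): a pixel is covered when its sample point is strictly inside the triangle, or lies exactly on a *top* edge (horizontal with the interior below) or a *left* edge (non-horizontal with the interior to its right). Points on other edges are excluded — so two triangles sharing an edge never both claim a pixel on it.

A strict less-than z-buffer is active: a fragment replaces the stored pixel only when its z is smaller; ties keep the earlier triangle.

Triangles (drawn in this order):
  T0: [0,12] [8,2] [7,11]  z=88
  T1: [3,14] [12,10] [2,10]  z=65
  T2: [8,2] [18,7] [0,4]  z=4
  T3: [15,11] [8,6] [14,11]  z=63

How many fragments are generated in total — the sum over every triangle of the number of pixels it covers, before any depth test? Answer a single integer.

T0:
  2·area = 62
  edge (0, 12)→(8, 2): d=(8,-10) top-left  bias=+0
  edge (8, 2)→(7, 11): d=(-1,9) right/bottom  bias=-1
  edge (7, 11)→(0, 12): d=(-7,1) right/bottom  bias=-1
    (3,2)@(7, 5): e=[14,6,42] → X
    (4,2)@(9, 5): e=[34,-12,40] → .
    (2,3)@(5, 7): e=[10,22,30] → X
    (4,3)@(9, 7): e=[50,-14,26] → .
    (1,4)@(3, 9): e=[6,38,18] → X
    (4,4)@(9, 9): e=[66,-16,12] → .
    (0,5)@(1, 11): e=[2,54,6] → X
    (3,5)@(7, 11): e=[62,0,0] → .  [on edge]
    (0,6)@(1, 13): e=[18,52,-8] → .
    (1,6)@(3, 13): e=[38,34,-10] → .
    (2,6)@(5, 13): e=[58,16,-12] → .
  covered (9 px):
    . . . . . . . . .
    . . . . . . . . .
    . . . X . . . . .
    . . X X . . . . .
    . X X X . . . . .
    X X X . . . . . .
    . . . . . . . . .
T1:
  2·area = 40  (B↔C swapped to make it positive)
  edge (3, 14)→(2, 10): d=(-1,-4) top-left  bias=+0
  edge (2, 10)→(12, 10): d=(10,0) top-left  bias=+0
  edge (12, 10)→(3, 14): d=(-9,4) right/bottom  bias=-1
    (1,5)@(3, 11): e=[3,10,27] → X
    (2,5)@(5, 11): e=[11,10,19] → X
    (3,5)@(7, 11): e=[19,10,11] → X
    (4,5)@(9, 11): e=[27,10,3] → X
    (5,5)@(11, 11): e=[35,10,-5] → .
    (1,6)@(3, 13): e=[1,30,9] → X
    (3,6)@(7, 13): e=[17,30,-7] → .
    (4,6)@(9, 13): e=[25,30,-15] → .
  covered (6 px):
    . . . . . . . . .
    . . . . . . . . .
    . . . . . . . . .
    . . . . . . . . .
    . . . . . . . . .
    . X X X X . . . .
    . X X . . . . . .
T2:
  2·area = 60
  edge (8, 2)→(18, 7): d=(10,5) right/bottom  bias=-1
  edge (18, 7)→(0, 4): d=(-18,-3) top-left  bias=+0
  edge (0, 4)→(8, 2): d=(8,-2) top-left  bias=+0
    (2,1)@(5, 3): e=[25,33,2] → X
    (3,1)@(7, 3): e=[15,39,6] → X
    (4,1)@(9, 3): e=[5,45,10] → X
    (5,1)@(11, 3): e=[-5,51,14] → .
    (2,2)@(5, 5): e=[45,-3,18] → .
    (3,2)@(7, 5): e=[35,3,22] → X
    (5,2)@(11, 5): e=[15,15,30] → X
    (6,2)@(13, 5): e=[5,21,34] → X
    (7,2)@(15, 5): e=[-5,27,38] → .
    (3,3)@(7, 7): e=[55,-33,38] → .
    (4,3)@(9, 7): e=[45,-27,42] → .
    (5,3)@(11, 7): e=[35,-21,46] → .
  covered (7 px):
    . . . . . . . . .
    . . X X X . . . .
    . . . X X X X . .
    . . . . . . . . .
    . . . . . . . . .
    . . . . . . . . .
    . . . . . . . . .
T3:
  2·area = 5  (B↔C swapped to make it positive)
  edge (15, 11)→(14, 11): d=(-1,0) right/bottom  bias=-1
  edge (14, 11)→(8, 6): d=(-6,-5) top-left  bias=+0
  edge (8, 6)→(15, 11): d=(7,5) right/bottom  bias=-1
    (0,0)@(1, 1): e=[10,-5,0] → .  [on edge]
    (0,5)@(1, 11): e=[0,-65,70] → .  [on edge]
    (1,5)@(3, 11): e=[0,-55,60] → .  [on edge]
    (2,5)@(5, 11): e=[0,-45,50] → .  [on edge]
    (3,5)@(7, 11): e=[0,-35,40] → .  [on edge]
    (4,5)@(9, 11): e=[0,-25,30] → .  [on edge]
    (5,5)@(11, 11): e=[0,-15,20] → .  [on edge]
    (6,5)@(13, 11): e=[0,-5,10] → .  [on edge]
    (7,5)@(15, 11): e=[0,5,0] → .  [on edge]
    (8,5)@(17, 11): e=[0,15,-10] → .  [on edge]
  covered (0 px):
    . . . . . . . . .
    . . . . . . . . .
    . . . . . . . . .
    . . . . . . . . .
    . . . . . . . . .
    . . . . . . . . .
    . . . . . . . . .

Result: 22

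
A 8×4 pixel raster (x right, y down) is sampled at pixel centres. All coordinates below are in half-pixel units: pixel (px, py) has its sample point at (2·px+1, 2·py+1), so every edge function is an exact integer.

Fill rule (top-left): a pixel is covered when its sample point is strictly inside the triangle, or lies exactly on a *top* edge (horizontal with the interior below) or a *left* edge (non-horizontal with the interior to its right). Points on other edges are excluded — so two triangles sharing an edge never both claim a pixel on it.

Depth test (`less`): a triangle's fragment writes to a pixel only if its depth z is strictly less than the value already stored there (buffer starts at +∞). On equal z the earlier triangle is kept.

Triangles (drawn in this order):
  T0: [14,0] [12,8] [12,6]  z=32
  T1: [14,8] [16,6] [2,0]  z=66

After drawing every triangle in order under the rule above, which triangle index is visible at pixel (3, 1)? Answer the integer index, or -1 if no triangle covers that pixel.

T0:
  2·area = 4
  edge (14, 0)→(12, 8): d=(-2,8) right/bottom  bias=-1
  edge (12, 8)→(12, 6): d=(0,-2) top-left  bias=+0
  edge (12, 6)→(14, 0): d=(2,-6) top-left  bias=+0
    (6,1)@(13, 3): e=[2,2,0] → #  [on edge]
    (7,1)@(15, 3): e=[-14,6,12] → ·
    (6,2)@(13, 5): e=[-2,2,4] → ·
  covered (1 px):
    · · · · · · · ·
    · · · · · · # ·
    · · · · · · · ·
    · · · · · · · ·
T1:
  2·area = 40  (B↔C swapped to make it positive)
  edge (14, 8)→(2, 0): d=(-12,-8) top-left  bias=+0
  edge (2, 0)→(16, 6): d=(14,6) right/bottom  bias=-1
  edge (16, 6)→(14, 8): d=(-2,2) right/bottom  bias=-1
    (3,1)@(7, 3): e=[4,12,24] → #
    (4,1)@(9, 3): e=[20,0,20] → ·  [on edge]
    (3,2)@(7, 5): e=[-20,40,20] → ·
    (5,2)@(11, 5): e=[12,16,12] → #
    (6,2)@(13, 5): e=[28,4,8] → #
    (7,2)@(15, 5): e=[44,-8,4] → ·
    (5,3)@(11, 7): e=[-12,44,8] → ·
    (6,3)@(13, 7): e=[4,32,4] → #
    (7,3)@(15, 7): e=[20,20,0] → ·  [on edge]
  covered (4 px):
    · · · · · · · ·
    · · · # · · · ·
    · · · · · # # ·
    · · · · · · # ·

Z-buffer (winner per pixel, '.' = empty):
  . . . . . . . .
  . . . 1 . . 0 .
  . . . . . 1 1 .
  . . . . . . 1 .

Result: 1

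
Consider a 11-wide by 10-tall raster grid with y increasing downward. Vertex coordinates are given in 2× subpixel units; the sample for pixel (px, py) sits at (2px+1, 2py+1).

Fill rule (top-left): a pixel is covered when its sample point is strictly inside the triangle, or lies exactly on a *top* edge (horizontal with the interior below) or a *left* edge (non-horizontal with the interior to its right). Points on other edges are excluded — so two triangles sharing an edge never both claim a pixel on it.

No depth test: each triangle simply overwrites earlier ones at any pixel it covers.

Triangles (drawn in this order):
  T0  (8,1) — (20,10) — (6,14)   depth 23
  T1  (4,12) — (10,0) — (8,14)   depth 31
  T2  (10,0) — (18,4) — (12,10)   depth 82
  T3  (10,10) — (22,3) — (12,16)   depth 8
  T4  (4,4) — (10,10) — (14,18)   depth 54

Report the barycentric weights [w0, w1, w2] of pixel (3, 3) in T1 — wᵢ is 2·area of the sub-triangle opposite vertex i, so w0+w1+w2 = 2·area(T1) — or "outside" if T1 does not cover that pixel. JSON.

T0:
  2·area = 174
  edge (8, 1)→(20, 10): d=(12,9) right/bottom  bias=-1
  edge (20, 10)→(6, 14): d=(-14,4) right/bottom  bias=-1
  edge (6, 14)→(8, 1): d=(2,-13) top-left  bias=+0
    (4,1)@(9, 3): e=[15,142,17] → X
    (5,1)@(11, 3): e=[-3,134,43] → .
    (4,2)@(9, 5): e=[39,114,21] → X
    (5,2)@(11, 5): e=[21,106,47] → X
    (6,2)@(13, 5): e=[3,98,73] → X
    (7,2)@(15, 5): e=[-15,90,99] → .
    (4,3)@(9, 7): e=[63,86,25] → X
    (7,3)@(15, 7): e=[9,62,103] → X
    (8,3)@(17, 7): e=[-9,54,129] → .
    (3,4)@(7, 9): e=[105,66,3] → X
    (8,4)@(17, 9): e=[15,26,133] → X
    (9,4)@(19, 9): e=[-3,18,159] → .
  covered (21 px):
    . . . . . . . . . . .
    . . . . X . . . . . .
    . . . . X X X . . . .
    . . . . X X X X . . .
    . . . X X X X X X . .
    . . . X X X X X . . .
    . . . X X . . . . . .
    . . . . . . . . . . .
    . . . . . . . . . . .
    . . . . . . . . . . .
T1:
  2·area = 60
  edge (4, 12)→(10, 0): d=(6,-12) top-left  bias=+0
  edge (10, 0)→(8, 14): d=(-2,14) right/bottom  bias=-1
  edge (8, 14)→(4, 12): d=(-4,-2) top-left  bias=+0
    (4,1)@(9, 3): e=[6,8,46] → X
    (5,1)@(11, 3): e=[30,-20,50] → .
    (4,2)@(9, 5): e=[18,4,38] → X
    (5,2)@(11, 5): e=[42,-24,42] → .
    (3,3)@(7, 7): e=[6,28,26] → X
    (4,3)@(9, 7): e=[30,0,30] → .  [on edge]
    (3,4)@(7, 9): e=[18,24,18] → X
    (4,4)@(9, 9): e=[42,-4,22] → .
    (2,5)@(5, 11): e=[6,48,6] → X
    (4,5)@(9, 11): e=[54,-8,14] → .
    (2,6)@(5, 13): e=[18,44,-2] → .
    (3,6)@(7, 13): e=[42,16,2] → X
  covered (7 px):
    . . . . . . . . . . .
    . . . . X . . . . . .
    . . . . X . . . . . .
    . . . X . . . . . . .
    . . . X . . . . . . .
    . . X X . . . . . . .
    . . . X . . . . . . .
    . . . . . . . . . . .
    . . . . . . . . . . .
    . . . . . . . . . . .
T2:
  2·area = 72
  edge (10, 0)→(18, 4): d=(8,4) right/bottom  bias=-1
  edge (18, 4)→(12, 10): d=(-6,6) right/bottom  bias=-1
  edge (12, 10)→(10, 0): d=(-2,-10) top-left  bias=+0
    (5,0)@(11, 1): e=[4,60,8] → X
    (6,0)@(13, 1): e=[-4,48,28] → .
    (10,0)@(21, 1): e=[-36,0,108] → .  [on edge]
    (5,1)@(11, 3): e=[20,48,4] → X
    (6,1)@(13, 3): e=[12,36,24] → X
    (7,1)@(15, 3): e=[4,24,44] → X
    (8,1)@(17, 3): e=[-4,12,64] → .
    (9,1)@(19, 3): e=[-12,0,84] → .  [on edge]
    (5,2)@(11, 5): e=[36,36,0] → X  [on edge]
    (8,2)@(17, 5): e=[12,0,60] → .  [on edge]
    (5,3)@(11, 7): e=[52,24,-4] → .
    (6,3)@(13, 7): e=[44,12,16] → X
    (7,3)@(15, 7): e=[36,0,36] → .  [on edge]
    (6,4)@(13, 9): e=[60,0,12] → .  [on edge]
    (5,5)@(11, 11): e=[84,0,-12] → .  [on edge]
    (4,6)@(9, 13): e=[108,0,-36] → .  [on edge]
    (3,7)@(7, 15): e=[132,0,-60] → .  [on edge]
    (6,7)@(13, 15): e=[108,-36,0] → .  [on edge]
    (2,8)@(5, 17): e=[156,0,-84] → .  [on edge]
    (1,9)@(3, 19): e=[180,0,-108] → .  [on edge]
  covered (8 px):
    . . . . . X . . . . .
    . . . . . X X X . . .
    . . . . . X X X . . .
    . . . . . . X . . . .
    . . . . . . . . . . .
    . . . . . . . . . . .
    . . . . . . . . . . .
    . . . . . . . . . . .
    . . . . . . . . . . .
    . . . . . . . . . . .
T3:
  2·area = 86
  edge (10, 10)→(22, 3): d=(12,-7) top-left  bias=+0
  edge (22, 3)→(12, 16): d=(-10,13) right/bottom  bias=-1
  edge (12, 16)→(10, 10): d=(-2,-6) top-left  bias=+0
    (3,0)@(7, 1): e=[-129,215,0] → .  [on edge]
    (9,2)@(19, 5): e=[3,19,64] → X
    (10,2)@(21, 5): e=[17,-7,76] → .
    (4,3)@(9, 7): e=[-43,129,0] → .  [on edge]
    (8,3)@(17, 7): e=[13,25,48] → X
    (9,3)@(19, 7): e=[27,-1,60] → .
    (6,4)@(13, 9): e=[9,57,20] → X
    (7,4)@(15, 9): e=[23,31,32] → X
    (9,4)@(19, 9): e=[51,-21,56] → .
    (5,5)@(11, 11): e=[19,63,4] → X
    (8,5)@(17, 11): e=[61,-15,40] → .
    (5,6)@(11, 13): e=[43,43,0] → X  [on edge]
    (6,9)@(13, 19): e=[129,-43,0] → .  [on edge]
  covered (10 px):
    . . . . . . . . . . .
    . . . . . . . . . . .
    . . . . . . . . . X .
    . . . . . . . . X . .
    . . . . . . X X X . .
    . . . . . X X X . . .
    . . . . . X X . . . .
    . . . . . . . . . . .
    . . . . . . . . . . .
    . . . . . . . . . . .
T4:
  2·area = 24
  edge (4, 4)→(10, 10): d=(6,6) right/bottom  bias=-1
  edge (10, 10)→(14, 18): d=(4,8) right/bottom  bias=-1
  edge (14, 18)→(4, 4): d=(-10,-14) top-left  bias=+0
    (0,0)@(1, 1): e=[0,36,-12] → .  [on edge]
    (1,1)@(3, 3): e=[0,28,-4] → .  [on edge]
    (2,2)@(5, 5): e=[0,20,4] → .  [on edge]
    (3,3)@(7, 7): e=[0,12,12] → .  [on edge]
    (4,4)@(9, 9): e=[0,4,20] → .  [on edge]
    (4,5)@(9, 11): e=[12,12,0] → X  [on edge]
    (5,5)@(11, 11): e=[0,-4,28] → .  [on edge]
    (4,6)@(9, 13): e=[24,20,-20] → .
    (5,6)@(11, 13): e=[12,4,8] → X
    (6,6)@(13, 13): e=[0,-12,36] → .  [on edge]
    (5,7)@(11, 15): e=[24,12,-12] → .
    (7,7)@(15, 15): e=[0,-20,44] → .  [on edge]
    (8,8)@(17, 17): e=[0,-28,52] → .  [on edge]
    (9,9)@(19, 19): e=[0,-36,60] → .  [on edge]
  covered (2 px):
    . . . . . . . . . . .
    . . . . . . . . . . .
    . . . . . . . . . . .
    . . . . . . . . . . .
    . . . . . . . . . . .
    . . . . X . . . . . .
    . . . . . X . . . . .
    . . . . . . . . . . .
    . . . . . . . . . . .
    . . . . . . . . . . .

Result: [28,26,6]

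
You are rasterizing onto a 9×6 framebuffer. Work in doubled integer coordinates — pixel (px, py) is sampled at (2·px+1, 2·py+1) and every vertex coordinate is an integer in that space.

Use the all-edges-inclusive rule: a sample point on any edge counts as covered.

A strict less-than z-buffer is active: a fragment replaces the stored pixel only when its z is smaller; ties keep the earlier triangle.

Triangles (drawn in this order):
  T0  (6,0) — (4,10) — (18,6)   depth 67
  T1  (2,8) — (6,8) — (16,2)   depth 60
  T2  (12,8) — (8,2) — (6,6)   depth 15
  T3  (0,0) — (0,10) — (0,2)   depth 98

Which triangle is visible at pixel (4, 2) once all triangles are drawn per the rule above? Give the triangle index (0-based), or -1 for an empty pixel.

T0:
  2·area = 132  (B↔C swapped to make it positive)
  edge (6, 0)→(18, 6): d=(12,6) inclusive
  edge (18, 6)→(4, 10): d=(-14,4) inclusive
  edge (4, 10)→(6, 0): d=(2,-10) inclusive
    (3,0)@(7, 1): e=[6,114,12] → #
    (4,0)@(9, 1): e=[-6,106,32] → ·
    (3,1)@(7, 3): e=[30,86,16] → #
    (4,1)@(9, 3): e=[18,78,36] → #
    (5,1)@(11, 3): e=[6,70,56] → #
    (6,1)@(13, 3): e=[-6,62,76] → ·
    (2,2)@(5, 5): e=[66,66,0] → #  [on edge]
    (6,2)@(13, 5): e=[18,34,80] → #
    (7,2)@(15, 5): e=[6,26,100] → #
    (8,2)@(17, 5): e=[-6,18,120] → ·
    (2,3)@(5, 7): e=[90,38,4] → #
    (7,3)@(15, 7): e=[30,-2,104] → ·
  covered (17 px):
    · · · # · · · · ·
    · · · # # # · · ·
    · · # # # # # # ·
    · · # # # # # · ·
    · · # # · · · · ·
    · · · · · · · · ·
T1:
  2·area = 24  (B↔C swapped to make it positive)
  edge (2, 8)→(16, 2): d=(14,-6) inclusive
  edge (16, 2)→(6, 8): d=(-10,6) inclusive
  edge (6, 8)→(2, 8): d=(-4,0) inclusive
    (4,2)@(9, 5): e=[0,12,12] → #  [on edge]
    (5,2)@(11, 5): e=[12,0,12] → #  [on edge]
    (6,2)@(13, 5): e=[24,-12,12] → ·
    (2,3)@(5, 7): e=[4,16,4] → #
    (3,3)@(7, 7): e=[16,4,4] → #
    (4,3)@(9, 7): e=[28,-8,4] → ·
    (5,3)@(11, 7): e=[40,-20,4] → ·
    (2,4)@(5, 9): e=[32,-4,-4] → ·
    (3,4)@(7, 9): e=[44,-16,-4] → ·
    (0,5)@(1, 11): e=[36,0,-12] → ·  [on edge]
  covered (4 px):
    · · · · · · · · ·
    · · · · · · · · ·
    · · · · # # · · ·
    · · # # · · · · ·
    · · · · · · · · ·
    · · · · · · · · ·
T2:
  2·area = 28  (B↔C swapped to make it positive)
  edge (12, 8)→(6, 6): d=(-6,-2) inclusive
  edge (6, 6)→(8, 2): d=(2,-4) inclusive
  edge (8, 2)→(12, 8): d=(4,6) inclusive
    (1,2)@(3, 5): e=[0,-14,42] → ·  [on edge]
    (3,2)@(7, 5): e=[8,2,18] → #
    (4,2)@(9, 5): e=[12,10,6] → #
    (5,2)@(11, 5): e=[16,18,-6] → ·
    (3,3)@(7, 7): e=[-4,6,26] → ·
    (4,3)@(9, 7): e=[0,14,14] → #  [on edge]
    (5,3)@(11, 7): e=[4,22,2] → #
    (6,3)@(13, 7): e=[8,30,-10] → ·
    (4,4)@(9, 9): e=[-12,18,22] → ·
    (5,4)@(11, 9): e=[-8,26,10] → ·
    (7,4)@(15, 9): e=[0,42,-14] → ·  [on edge]
  covered (4 px):
    · · · · · · · · ·
    · · · · · · · · ·
    · · · # # · · · ·
    · · · · # # · · ·
    · · · · · · · · ·
    · · · · · · · · ·
T3:
  degenerate (2·area = 0) — covers nothing

Z-buffer (winner per pixel, '.' = empty):
  . . . 0 . . . . .
  . . . 0 0 0 . . .
  . . 0 2 2 1 0 0 .
  . . 1 1 2 2 0 . .
  . . 0 0 . . . . .
  . . . . . . . . .

Answer: 2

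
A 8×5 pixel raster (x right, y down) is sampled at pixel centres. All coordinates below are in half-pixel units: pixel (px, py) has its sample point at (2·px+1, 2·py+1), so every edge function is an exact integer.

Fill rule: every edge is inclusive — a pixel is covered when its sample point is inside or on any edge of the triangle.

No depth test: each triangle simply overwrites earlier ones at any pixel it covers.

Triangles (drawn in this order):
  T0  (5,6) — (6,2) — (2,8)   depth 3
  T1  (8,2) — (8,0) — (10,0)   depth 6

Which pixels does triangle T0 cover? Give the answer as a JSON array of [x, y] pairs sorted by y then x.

T0:
  2·area = 10  (B↔C swapped to make it positive)
  edge (5, 6)→(2, 8): d=(-3,2) inclusive
  edge (2, 8)→(6, 2): d=(4,-6) inclusive
  edge (6, 2)→(5, 6): d=(-1,4) inclusive
    (2,2)@(5, 5): e=[3,6,1] → █
    (3,2)@(7, 5): e=[-1,18,-7] → ·
    (1,3)@(3, 7): e=[1,2,7] → █
    (2,3)@(5, 7): e=[-3,14,-1] → ·
    (1,4)@(3, 9): e=[-5,10,5] → ·
  covered (2 px):
    · · · · · · · ·
    · · · · · · · ·
    · · █ · · · · ·
    · █ · · · · · ·
    · · · · · · · ·
T1:
  2·area = 4
  edge (8, 2)→(8, 0): d=(0,-2) inclusive
  edge (8, 0)→(10, 0): d=(2,0) inclusive
  edge (10, 0)→(8, 2): d=(-2,2) inclusive
    (4,0)@(9, 1): e=[2,2,0] → █  [on edge]
    (5,0)@(11, 1): e=[6,2,-4] → ·
    (3,1)@(7, 3): e=[-2,6,0] → ·  [on edge]
    (4,1)@(9, 3): e=[2,6,-4] → ·
    (2,2)@(5, 5): e=[-6,10,0] → ·  [on edge]
    (1,3)@(3, 7): e=[-10,14,0] → ·  [on edge]
    (0,4)@(1, 9): e=[-14,18,0] → ·  [on edge]
  covered (1 px):
    · · · · █ · · ·
    · · · · · · · ·
    · · · · · · · ·
    · · · · · · · ·
    · · · · · · · ·

Result: [[2,2],[1,3]]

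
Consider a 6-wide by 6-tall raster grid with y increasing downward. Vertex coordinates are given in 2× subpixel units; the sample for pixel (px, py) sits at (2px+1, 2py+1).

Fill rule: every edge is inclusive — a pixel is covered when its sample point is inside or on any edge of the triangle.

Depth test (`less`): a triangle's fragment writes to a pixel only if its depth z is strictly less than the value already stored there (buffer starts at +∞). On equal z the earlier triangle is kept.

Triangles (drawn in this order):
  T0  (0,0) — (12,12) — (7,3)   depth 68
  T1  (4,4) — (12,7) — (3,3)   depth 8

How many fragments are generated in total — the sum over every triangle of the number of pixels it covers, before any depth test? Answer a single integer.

T0:
  2·area = 48  (B↔C swapped to make it positive)
  edge (0, 0)→(7, 3): d=(7,3) inclusive
  edge (7, 3)→(12, 12): d=(5,9) inclusive
  edge (12, 12)→(0, 0): d=(-12,-12) inclusive
    (0,0)@(1, 1): e=[4,44,0] → █  [on edge]
    (1,0)@(3, 1): e=[-2,26,24] → ·
    (0,1)@(1, 3): e=[18,54,-24] → ·
    (1,1)@(3, 3): e=[12,36,0] → █  [on edge]
    (2,1)@(5, 3): e=[6,18,24] → █
    (3,1)@(7, 3): e=[0,0,48] → █  [on edge]
    (4,1)@(9, 3): e=[-6,-18,72] → ·
    (1,2)@(3, 5): e=[26,46,-24] → ·
    (2,2)@(5, 5): e=[20,28,0] → █  [on edge]
    (4,2)@(9, 5): e=[8,-8,48] → ·
    (2,3)@(5, 7): e=[34,38,-24] → ·
    (3,3)@(7, 7): e=[28,20,0] → █  [on edge]
    (4,4)@(9, 9): e=[36,12,0] → █  [on edge]
    (5,5)@(11, 11): e=[44,4,0] → █  [on edge]
  covered (10 px):
    █ · · · · ·
    · █ █ █ · ·
    · · █ █ · ·
    · · · █ █ ·
    · · · · █ ·
    · · · · · █
T1:
  2·area = 5  (B↔C swapped to make it positive)
  edge (4, 4)→(3, 3): d=(-1,-1) inclusive
  edge (3, 3)→(12, 7): d=(9,4) inclusive
  edge (12, 7)→(4, 4): d=(-8,-3) inclusive
    (0,0)@(1, 1): e=[0,-10,15] → ·  [on edge]
    (1,1)@(3, 3): e=[0,0,5] → █  [on edge]
    (2,1)@(5, 3): e=[2,-8,11] → ·
    (1,2)@(3, 5): e=[-2,18,-11] → ·
    (2,2)@(5, 5): e=[0,10,-5] → ·  [on edge]
    (3,2)@(7, 5): e=[2,2,1] → █
    (4,2)@(9, 5): e=[4,-6,7] → ·
    (3,3)@(7, 7): e=[0,20,-15] → ·  [on edge]
    (4,4)@(9, 9): e=[0,30,-25] → ·  [on edge]
    (5,5)@(11, 11): e=[0,40,-35] → ·  [on edge]
  covered (2 px):
    · · · · · ·
    · █ · · · ·
    · · · █ · ·
    · · · · · ·
    · · · · · ·
    · · · · · ·

Final: 12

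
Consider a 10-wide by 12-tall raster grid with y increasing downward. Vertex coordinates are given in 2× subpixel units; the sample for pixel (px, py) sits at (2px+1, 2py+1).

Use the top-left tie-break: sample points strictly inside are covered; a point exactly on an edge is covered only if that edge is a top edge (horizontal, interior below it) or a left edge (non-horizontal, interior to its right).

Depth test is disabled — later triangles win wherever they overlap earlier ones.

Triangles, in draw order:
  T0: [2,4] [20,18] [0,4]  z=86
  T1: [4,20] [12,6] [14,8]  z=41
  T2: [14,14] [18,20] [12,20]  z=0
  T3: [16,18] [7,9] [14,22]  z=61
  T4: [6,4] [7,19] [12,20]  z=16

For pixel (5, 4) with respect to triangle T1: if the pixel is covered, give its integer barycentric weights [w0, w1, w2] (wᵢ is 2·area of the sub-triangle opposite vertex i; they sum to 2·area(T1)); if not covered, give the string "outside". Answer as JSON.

T0:
  2·area = 28
  edge (2, 4)→(20, 18): d=(18,14) right/bottom  bias=-1
  edge (20, 18)→(0, 4): d=(-20,-14) top-left  bias=+0
  edge (0, 4)→(2, 4): d=(2,0) top-left  bias=+0
    (1,2)@(3, 5): e=[4,22,2] → X
    (2,2)@(5, 5): e=[-24,50,2] → .
    (1,3)@(3, 7): e=[40,-18,6] → .
    (2,3)@(5, 7): e=[12,10,6] → X
    (3,3)@(7, 7): e=[-16,38,6] → .
    (2,4)@(5, 9): e=[48,-30,10] → .
    (5,5)@(11, 11): e=[0,14,14] → .  [on edge]
    (6,6)@(13, 13): e=[8,2,18] → X
    (7,6)@(15, 13): e=[-20,30,18] → .
    (6,7)@(13, 15): e=[44,-38,22] → .
  covered (3 px):
    . . . . . . . . . .
    . . . . . . . . . .
    . X . . . . . . . .
    . . X . . . . . . .
    . . . . . . . . . .
    . . . . . . . . . .
    . . . . . . X . . .
    . . . . . . . . . .
    . . . . . . . . . .
    . . . . . . . . . .
    . . . . . . . . . .
    . . . . . . . . . .
T1:
  2·area = 44
  edge (4, 20)→(12, 6): d=(8,-14) top-left  bias=+0
  edge (12, 6)→(14, 8): d=(2,2) right/bottom  bias=-1
  edge (14, 8)→(4, 20): d=(-10,12) right/bottom  bias=-1
    (3,0)@(7, 1): e=[-110,0,154] → .  [on edge]
    (4,1)@(9, 3): e=[-66,0,110] → .  [on edge]
    (5,2)@(11, 5): e=[-22,0,66] → .  [on edge]
    (6,3)@(13, 7): e=[22,0,22] → .  [on edge]
    (5,4)@(11, 9): e=[10,8,26] → X
    (6,4)@(13, 9): e=[38,4,2] → X
    (7,4)@(15, 9): e=[66,0,-22] → .  [on edge]
    (5,5)@(11, 11): e=[26,12,6] → X
    (6,5)@(13, 11): e=[54,8,-18] → .
    (8,5)@(17, 11): e=[110,0,-66] → .  [on edge]
    (4,6)@(9, 13): e=[14,20,10] → X
    (5,6)@(11, 13): e=[42,16,-14] → .
    (9,6)@(19, 13): e=[154,0,-110] → .  [on edge]
  covered (5 px):
    . . . . . . . . . .
    . . . . . . . . . .
    . . . . . . . . . .
    . . . . . . . . . .
    . . . . . X X . . .
    . . . . . X . . . .
    . . . . X . . . . .
    . . . X . . . . . .
    . . . . . . . . . .
    . . . . . . . . . .
    . . . . . . . . . .
    . . . . . . . . . .
T2:
  2·area = 36
  edge (14, 14)→(18, 20): d=(4,6) right/bottom  bias=-1
  edge (18, 20)→(12, 20): d=(-6,0) right/bottom  bias=-1
  edge (12, 20)→(14, 14): d=(2,-6) top-left  bias=+0
    (8,2)@(17, 5): e=[-54,90,0] → .  [on edge]
    (7,5)@(15, 11): e=[-18,54,0] → .  [on edge]
    (6,8)@(13, 17): e=[18,18,0] → X  [on edge]
    (7,8)@(15, 17): e=[6,18,12] → X
    (8,8)@(17, 17): e=[-6,18,24] → .
    (6,9)@(13, 19): e=[26,6,4] → X
    (8,9)@(17, 19): e=[2,6,28] → X
    (9,9)@(19, 19): e=[-10,6,40] → .
    (6,10)@(13, 21): e=[34,-6,8] → .
    (7,10)@(15, 21): e=[22,-6,20] → .
    (8,10)@(17, 21): e=[10,-6,32] → .
    (5,11)@(11, 23): e=[54,-18,0] → .  [on edge]
  covered (5 px):
    . . . . . . . . . .
    . . . . . . . . . .
    . . . . . . . . . .
    . . . . . . . . . .
    . . . . . . . . . .
    . . . . . . . . . .
    . . . . . . . . . .
    . . . . . . . . . .
    . . . . . . X X . .
    . . . . . . X X X .
    . . . . . . . . . .
    . . . . . . . . . .
T3:
  2·area = 54  (B↔C swapped to make it positive)
  edge (16, 18)→(14, 22): d=(-2,4) right/bottom  bias=-1
  edge (14, 22)→(7, 9): d=(-7,-13) top-left  bias=+0
  edge (7, 9)→(16, 18): d=(9,9) right/bottom  bias=-1
    (0,1)@(1, 3): e=[90,-36,0] → .  [on edge]
    (1,2)@(3, 5): e=[78,-24,0] → .  [on edge]
    (2,3)@(5, 7): e=[66,-12,0] → .  [on edge]
    (3,4)@(7, 9): e=[54,0,0] → .  [on edge]
    (4,5)@(9, 11): e=[42,12,0] → .  [on edge]
    (5,6)@(11, 13): e=[30,24,0] → .  [on edge]
    (5,7)@(11, 15): e=[26,10,18] → X
    (6,7)@(13, 15): e=[18,36,0] → .  [on edge]
    (5,8)@(11, 17): e=[22,-4,36] → .
    (6,8)@(13, 17): e=[14,22,18] → X
    (7,8)@(15, 17): e=[6,48,0] → .  [on edge]
    (6,9)@(13, 19): e=[10,8,36] → X
    (8,9)@(17, 19): e=[-6,60,0] → .  [on edge]
    (9,10)@(19, 21): e=[-18,72,0] → .  [on edge]
  covered (4 px):
    . . . . . . . . . .
    . . . . . . . . . .
    . . . . . . . . . .
    . . . . . . . . . .
    . . . . . . . . . .
    . . . . . . . . . .
    . . . . . . . . . .
    . . . . . X . . . .
    . . . . . . X . . .
    . . . . . . X X . .
    . . . . . . . . . .
    . . . . . . . . . .
T4:
  2·area = 74  (B↔C swapped to make it positive)
  edge (6, 4)→(12, 20): d=(6,16) right/bottom  bias=-1
  edge (12, 20)→(7, 19): d=(-5,-1) top-left  bias=+0
  edge (7, 19)→(6, 4): d=(-1,-15) top-left  bias=+0
    (3,3)@(7, 7): e=[2,60,12] → X
    (4,3)@(9, 7): e=[-30,62,42] → .
    (3,4)@(7, 9): e=[14,50,10] → X
    (4,4)@(9, 9): e=[-18,52,40] → .
    (3,5)@(7, 11): e=[26,40,8] → X
    (4,5)@(9, 11): e=[-6,42,38] → .
    (3,6)@(7, 13): e=[38,30,6] → X
    (4,6)@(9, 13): e=[6,32,36] → X
    (5,6)@(11, 13): e=[-26,34,66] → .
    (3,7)@(7, 15): e=[50,20,4] → X
    (5,7)@(11, 15): e=[-14,24,64] → .
    (3,8)@(7, 17): e=[62,10,2] → X
    (3,9)@(7, 19): e=[74,0,0] → X  [on edge]
    (8,10)@(17, 21): e=[-74,0,148] → .  [on edge]
  covered (12 px):
    . . . . . . . . . .
    . . . . . . . . . .
    . . . . . . . . . .
    . . . X . . . . . .
    . . . X . . . . . .
    . . . X . . . . . .
    . . . X X . . . . .
    . . . X X . . . . .
    . . . X X . . . . .
    . . . X X X . . . .
    . . . . . . . . . .
    . . . . . . . . . .

Result: [8,26,10]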